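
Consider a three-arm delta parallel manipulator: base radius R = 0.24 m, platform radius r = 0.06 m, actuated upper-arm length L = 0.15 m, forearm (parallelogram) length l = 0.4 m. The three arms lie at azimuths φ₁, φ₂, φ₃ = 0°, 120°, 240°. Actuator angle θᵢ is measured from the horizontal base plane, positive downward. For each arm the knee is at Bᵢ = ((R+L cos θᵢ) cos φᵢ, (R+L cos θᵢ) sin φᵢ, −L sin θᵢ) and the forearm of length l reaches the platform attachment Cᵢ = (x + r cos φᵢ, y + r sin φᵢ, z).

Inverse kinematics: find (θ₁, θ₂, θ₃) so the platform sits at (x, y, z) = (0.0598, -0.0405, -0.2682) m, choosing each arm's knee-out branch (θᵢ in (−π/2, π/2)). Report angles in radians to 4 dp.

rotate P by −φ1: (0.0598, -0.0405, -0.2682)
  A cos θ + B sin θ = C:  0.1202·cos θ + -0.2682·sin θ = 0.1649
  θ1 = atan2(B,A) + arccos(C/0.2939) = -0.1745
φ2=120.0° → target in arm frame (-0.0650, -0.0315)
  e−x'=0.2450;  (l²−L²−(e−x')²−y'²−z²)/2L = 0.0152
  γ=atan2(-0.2682,0.2450)=-0.8306;  ψ=arccos(0.0419)=1.5289;  θ2=γ+ψ≈0.6983
rotate P by −φ3: (0.0052, 0.0720, -0.2682)
  A cos θ + B sin θ = C:  0.1748·cos θ + -0.2682·sin θ = 0.0994
  γ=atan2(-0.2682,0.1748)=-0.9931;  ψ=arccos(0.3104)=1.2552;  θ3=γ+ψ≈0.2620

θ₁ = -0.1745, θ₂ = 0.6983, θ₃ = 0.2620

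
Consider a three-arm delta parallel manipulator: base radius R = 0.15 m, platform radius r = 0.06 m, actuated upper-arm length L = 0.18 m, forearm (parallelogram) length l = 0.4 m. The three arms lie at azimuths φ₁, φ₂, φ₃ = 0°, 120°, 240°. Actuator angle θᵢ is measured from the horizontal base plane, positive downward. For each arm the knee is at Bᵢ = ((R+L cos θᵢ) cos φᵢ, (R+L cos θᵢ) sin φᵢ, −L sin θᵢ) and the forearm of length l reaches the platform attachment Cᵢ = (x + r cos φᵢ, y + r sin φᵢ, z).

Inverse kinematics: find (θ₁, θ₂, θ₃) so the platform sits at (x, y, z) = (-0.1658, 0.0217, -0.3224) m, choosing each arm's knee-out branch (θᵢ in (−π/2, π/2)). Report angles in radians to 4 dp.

arm 1 (φ=0.0°): x'=-0.1658, y'=0.0217
  A cos θ + B sin θ = C:  0.2558·cos θ + -0.3224·sin θ = -0.1174
  θ1 = atan2(B,A) + arccos(C/0.4116) = 0.9599
φ2=120.0° → target in arm frame (0.1017, 0.1327)
  e−x'=-0.0117;  (l²−L²−(e−x')²−y'²−z²)/2L = 0.0164
  √(A²+B²)=0.3226;  θ2 = -1.6070+1.5200 ≈ -0.0871
arm 3 (φ=240.0°): x'=0.0641, y'=-0.1544
  A=0.0259, B=-0.3224, C=(l²−L²−A²−y'²−z²)/(2L)=-0.0024
  γ=atan2(-0.3224,0.0259)=-1.4907;  ψ=arccos(-0.0074)=1.5782;  θ3=γ+ψ≈0.0876

θ₁ = 0.9599, θ₂ = -0.0871, θ₃ = 0.0876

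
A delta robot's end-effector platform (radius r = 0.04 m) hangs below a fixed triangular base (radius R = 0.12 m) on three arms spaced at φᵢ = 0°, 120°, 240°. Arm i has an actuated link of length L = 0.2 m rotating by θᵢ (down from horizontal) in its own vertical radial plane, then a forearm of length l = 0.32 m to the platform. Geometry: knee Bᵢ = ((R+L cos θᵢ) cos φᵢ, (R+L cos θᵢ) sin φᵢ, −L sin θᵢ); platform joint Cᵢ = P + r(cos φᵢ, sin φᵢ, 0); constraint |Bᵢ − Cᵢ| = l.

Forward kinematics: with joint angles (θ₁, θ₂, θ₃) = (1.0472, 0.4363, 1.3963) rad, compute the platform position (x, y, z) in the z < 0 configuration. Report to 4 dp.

S1 = (0.1800·cos0.0°, 0.1800·sin0.0°, -0.1732) = (0.1800, 0.0000, -0.1732)
arm 2 at φ=120.0°: (R−r)+L cos θ2 = 0.2613;  S2 = (-0.1306, 0.2263, -0.0845)
φ3=240.0°: virtual centre (-0.0574, -0.0994, -0.1970), radius l
|S₂|²−|S₁|² = 0.0130;  |S₃|²−|S₁|² = -0.0104
plane₁₂: -0.6213x+0.4525y+0.1774z = 0.0130
Cramer: x(z) = 0.0063+0.0406z;  y(z) = 0.0374-0.3362z
quadratic in z: (1.1147)z²+(0.3071)z+(-0.0408)=0, √Δ=0.5258 → z ∈ {-0.3736, 0.0981}; z = -0.3736 (taking z<0)
x = -0.0088, y = 0.1630

(-0.0088, 0.1630, -0.3736)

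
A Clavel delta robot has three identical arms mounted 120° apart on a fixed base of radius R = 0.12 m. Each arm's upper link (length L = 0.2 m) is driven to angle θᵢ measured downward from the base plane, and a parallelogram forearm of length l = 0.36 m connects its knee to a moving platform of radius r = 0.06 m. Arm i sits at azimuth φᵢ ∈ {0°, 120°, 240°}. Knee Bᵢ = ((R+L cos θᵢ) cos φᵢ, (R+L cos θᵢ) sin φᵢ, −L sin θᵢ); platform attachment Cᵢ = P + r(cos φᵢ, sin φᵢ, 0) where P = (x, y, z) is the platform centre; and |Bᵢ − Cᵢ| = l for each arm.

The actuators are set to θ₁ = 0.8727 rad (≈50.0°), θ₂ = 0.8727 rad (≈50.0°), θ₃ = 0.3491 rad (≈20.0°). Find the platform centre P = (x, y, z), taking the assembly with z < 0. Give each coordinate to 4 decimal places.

φ1=0.0°: virtual centre (0.1886, 0.0000, -0.1532), radius l
arm 2 at φ=120.0°: e+L cos θ2 = 0.1886;  O2 = (-0.0943, 0.1633, -0.1532)
arm 3 at φ=240.0°: e+L cos θ3 = 0.2479;  O3 = (-0.1240, -0.2147, -0.0684)
|O₂|²−|O₁|² = 0.0000;  |O₃|²−|O₁|² = 0.0071
plane₁₂: -0.5657x+0.3266y+0.0000z = 0.0000
det = 0.4470;  x = -0.0052+0.1239z,  y = -0.0090+0.2146z
into |P−O₁|² = l²: 1.0614z² + 0.2545z + -0.0685 = 0;  Δ = 0.3556;  z = -0.4008 or 0.1610 → z<0 root = -0.4008
x = -0.0549, y = -0.0950

(-0.0549, -0.0950, -0.4008)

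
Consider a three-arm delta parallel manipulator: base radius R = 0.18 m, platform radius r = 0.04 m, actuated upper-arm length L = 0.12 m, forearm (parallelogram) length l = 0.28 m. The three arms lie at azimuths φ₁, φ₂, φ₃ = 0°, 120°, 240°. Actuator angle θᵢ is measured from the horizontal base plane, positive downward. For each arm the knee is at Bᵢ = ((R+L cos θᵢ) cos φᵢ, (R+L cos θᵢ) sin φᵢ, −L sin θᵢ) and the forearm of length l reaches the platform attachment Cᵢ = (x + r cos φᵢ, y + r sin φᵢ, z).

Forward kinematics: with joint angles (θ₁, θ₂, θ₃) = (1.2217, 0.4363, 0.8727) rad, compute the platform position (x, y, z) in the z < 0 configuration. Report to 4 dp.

(-0.0582, 0.0346, -0.2540)

arm 1 at φ=0.0°: (R−r)+L cos θ1 = 0.1810;  O1 = (0.1810, 0.0000, -0.1128)
arm 2 at φ=120.0°: (R−r)+L cos θ2 = 0.2488;  O2 = (-0.1244, 0.2154, -0.0507)
arm 3 at φ=240.0°: (R−r)+L cos θ3 = 0.2171;  O3 = (-0.1086, -0.1880, -0.0919)
|O₂|²−|O₁|² = 0.0190;  |O₃|²−|O₁|² = 0.0101
[-0.6109 0.4309 0.1241]·P = 0.0190;  [-0.5792 -0.3761 0.0417]·P = 0.0101
det = 0.4793;  x = -0.0240+0.1348z,  y = 0.0100+-0.0969z
into |P−O₁|² = l²: 1.0276z² + 0.1683z + -0.0236 = 0;  Δ = 0.1251;  z = -0.2540 or 0.0902 → z<0 root = -0.2540
x = -0.0582, y = 0.0346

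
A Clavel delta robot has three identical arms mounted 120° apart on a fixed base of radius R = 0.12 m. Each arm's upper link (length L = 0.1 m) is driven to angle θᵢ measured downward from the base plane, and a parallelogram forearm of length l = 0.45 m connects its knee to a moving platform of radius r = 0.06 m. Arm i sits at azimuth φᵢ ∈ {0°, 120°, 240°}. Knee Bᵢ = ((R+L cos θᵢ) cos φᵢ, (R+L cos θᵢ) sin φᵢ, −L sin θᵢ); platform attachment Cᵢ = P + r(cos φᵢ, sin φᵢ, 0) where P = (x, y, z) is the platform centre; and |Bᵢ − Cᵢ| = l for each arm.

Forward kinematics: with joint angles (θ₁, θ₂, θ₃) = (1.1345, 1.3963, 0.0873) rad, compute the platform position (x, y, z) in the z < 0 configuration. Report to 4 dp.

(-0.0637, -0.2093, -0.4528)

O1 = (0.1023·cos0.0°, 0.1023·sin0.0°, -0.0906) = (0.1023, 0.0000, -0.0906)
arm 2 at φ=120.0°: e+L cos θ2 = 0.0774;  O2 = (-0.0387, 0.0670, -0.0985)
arm 3 at φ=240.0°: e+L cos θ3 = 0.1596;  O3 = (-0.0798, -0.1382, -0.0087)
eliminate P² terms by subtracting sphere 1 from 2 and 3
[-0.2819 0.1340 -0.0157]·P = -0.0030;  [-0.3641 -0.2765 0.1638]·P = 0.0069
det = 0.1267;  x = -0.0008+0.1390z,  y = -0.0239+0.4095z
into |P−O₁|² = l²: 1.1870z² + 0.1331z + -0.1831 = 0;  Δ = 0.8871;  z = -0.4528 or 0.3407 → z<0 root = -0.4528
x = -0.0637, y = -0.2093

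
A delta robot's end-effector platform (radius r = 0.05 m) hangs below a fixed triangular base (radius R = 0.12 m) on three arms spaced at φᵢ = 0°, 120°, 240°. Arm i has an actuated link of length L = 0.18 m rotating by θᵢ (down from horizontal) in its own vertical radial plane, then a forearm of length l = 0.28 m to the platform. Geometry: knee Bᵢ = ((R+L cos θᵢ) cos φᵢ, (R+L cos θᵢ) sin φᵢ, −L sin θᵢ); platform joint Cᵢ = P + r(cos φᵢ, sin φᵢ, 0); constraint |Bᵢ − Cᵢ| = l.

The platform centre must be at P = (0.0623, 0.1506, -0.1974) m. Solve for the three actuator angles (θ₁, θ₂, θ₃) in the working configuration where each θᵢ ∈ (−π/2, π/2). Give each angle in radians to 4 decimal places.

θ₁ = 0.2617, θ₂ = -0.0001, θ₃ = 1.3088

φ1=0.0° → target in arm frame (0.0623, 0.1506)
  A=0.0077, B=-0.1974, C=(l²−L²−A²−y'²−z²)/(2L)=-0.0436
  θ1 = atan2(B,A) + arccos(C/0.1976) = 0.2617
φ2=120.0° → target in arm frame (0.0993, -0.1293)
  A cos θ + B sin θ = C:  -0.0293·cos θ + -0.1974·sin θ = -0.0293
  √(A²+B²)=0.1996;  θ2 = -1.7180+1.7179 ≈ -0.0001
rotate P by −φ3: (-0.1616, -0.0213, -0.1974)
  A cos θ + B sin θ = C:  0.2316·cos θ + -0.1974·sin θ = -0.1307
  √(A²+B²)=0.3043;  θ3 = -0.7059+2.0147 ≈ 1.3088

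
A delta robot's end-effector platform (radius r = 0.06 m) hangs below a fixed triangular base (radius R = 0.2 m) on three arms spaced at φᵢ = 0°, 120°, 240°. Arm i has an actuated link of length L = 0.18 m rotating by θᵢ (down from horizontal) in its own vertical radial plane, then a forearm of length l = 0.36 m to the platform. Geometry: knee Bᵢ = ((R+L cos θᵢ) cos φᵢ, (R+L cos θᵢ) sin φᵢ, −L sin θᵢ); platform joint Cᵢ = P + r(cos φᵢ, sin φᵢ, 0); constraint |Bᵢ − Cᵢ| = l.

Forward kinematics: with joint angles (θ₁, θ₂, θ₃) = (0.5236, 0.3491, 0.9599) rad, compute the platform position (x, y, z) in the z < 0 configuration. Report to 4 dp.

(0.0218, 0.0765, -0.3105)

φ1=0.0°: virtual centre (0.2959, 0.0000, -0.0900), radius l
arm 2 at φ=120.0°: ρ2 = 0.3091;  centre 2 = (-0.1546, 0.2677, -0.0616)
arm 3 at φ=240.0°: ρ3 = 0.2432;  centre 3 = (-0.1216, -0.2107, -0.1474)
|centre ₂|²−|centre ₁|² = 0.0037;  |centre ₃|²−|centre ₁|² = -0.0147
plane₁₂: -0.9009x+0.5355y+0.0569z = 0.0037
Cramer: x(z) = 0.0077-0.0454z;  y(z) = 0.0198-0.1826z
into |P−centre ₁|² = l²: 1.0354z² + 0.1990z + -0.0380 = 0;  Δ = 0.1971;  z = -0.3105 or 0.1183 → z<0 root = -0.3105
x = 0.0218, y = 0.0765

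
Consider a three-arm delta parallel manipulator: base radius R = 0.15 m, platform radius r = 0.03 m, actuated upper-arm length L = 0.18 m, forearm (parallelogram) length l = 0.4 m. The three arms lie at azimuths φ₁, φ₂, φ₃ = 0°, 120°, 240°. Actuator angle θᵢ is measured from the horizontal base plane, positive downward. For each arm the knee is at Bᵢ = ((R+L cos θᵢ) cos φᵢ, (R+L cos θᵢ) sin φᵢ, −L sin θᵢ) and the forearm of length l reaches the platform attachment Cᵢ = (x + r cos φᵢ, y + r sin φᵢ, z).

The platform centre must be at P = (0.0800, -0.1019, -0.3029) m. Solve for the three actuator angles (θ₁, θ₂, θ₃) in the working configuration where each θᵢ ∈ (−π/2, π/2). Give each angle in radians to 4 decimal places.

φ1=0.0° → target in arm frame (0.0800, -0.1019)
  A=0.0400, B=-0.3029, C=(l²−L²−A²−y'²−z²)/(2L)=0.0663
  γ=atan2(-0.3029,0.0400)=-1.4395;  ψ=arccos(0.2170)=1.3521;  θ1=γ+ψ≈-0.0874
arm 2 (φ=120.0°): x'=-0.1282, y'=-0.0183
  e−x'=0.2482;  (l²−L²−(e−x')²−y'²−z²)/2L = -0.0725
  √(A²+B²)=0.3916;  θ2 = -0.8842+1.7571 ≈ 0.8728
arm 3 (φ=240.0°): x'=0.0482, y'=0.1202
  A cos θ + B sin θ = C:  0.0718·cos θ + -0.3029·sin θ = 0.0451
  θ3 = atan2(B,A) + arccos(C/0.3113) = 0.0871

θ₁ = -0.0874, θ₂ = 0.8728, θ₃ = 0.0871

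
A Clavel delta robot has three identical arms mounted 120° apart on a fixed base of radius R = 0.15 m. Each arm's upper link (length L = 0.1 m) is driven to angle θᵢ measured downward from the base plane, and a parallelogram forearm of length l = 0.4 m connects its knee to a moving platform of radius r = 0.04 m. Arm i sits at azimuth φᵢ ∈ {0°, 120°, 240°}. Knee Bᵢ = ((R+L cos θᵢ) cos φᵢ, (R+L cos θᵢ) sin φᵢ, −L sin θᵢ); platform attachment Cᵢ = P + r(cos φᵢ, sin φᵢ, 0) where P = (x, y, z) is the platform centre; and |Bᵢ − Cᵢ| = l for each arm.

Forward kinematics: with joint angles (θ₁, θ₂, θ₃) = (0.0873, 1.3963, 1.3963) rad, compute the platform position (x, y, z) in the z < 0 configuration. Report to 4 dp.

(0.1666, 0.0000, -0.4064)

φ1=0.0°: virtual centre (0.2096, 0.0000, -0.0087), radius l
φ2=120.0°: virtual centre (-0.0637, 0.1103, -0.0985), radius l
arm 3 at φ=240.0°: ρ3 = 0.1274;  O3 = (-0.0637, -0.1103, -0.0985)
eliminate P² terms by subtracting sphere 1 from 2 and 3
plane₁₂: -0.5466x+0.2206y+-0.1795z = -0.0181
det = 0.2412;  x = 0.0331+-0.3284z,  y = 0.0000+0.0000z
quadratic in z: (1.1079)z²+(0.1334)z+(-0.1288)=0, √Δ=0.7671 → z ∈ {-0.4064, 0.2860}; z = -0.4064 (taking z<0)
x = 0.1666, y = 0.0000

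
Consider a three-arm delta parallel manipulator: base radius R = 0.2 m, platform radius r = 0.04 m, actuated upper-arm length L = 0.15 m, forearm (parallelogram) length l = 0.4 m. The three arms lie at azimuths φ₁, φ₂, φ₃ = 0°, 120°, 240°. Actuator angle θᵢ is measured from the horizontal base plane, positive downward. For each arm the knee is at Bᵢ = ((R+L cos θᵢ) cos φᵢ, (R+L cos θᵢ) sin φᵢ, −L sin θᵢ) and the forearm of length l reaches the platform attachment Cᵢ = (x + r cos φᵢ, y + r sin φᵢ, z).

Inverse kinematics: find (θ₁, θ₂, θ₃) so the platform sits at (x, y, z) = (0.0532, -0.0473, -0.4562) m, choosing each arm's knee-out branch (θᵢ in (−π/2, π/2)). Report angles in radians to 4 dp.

θ₁ = 0.8728, θ₂ = 1.3960, θ₃ = 1.0473

arm 1 (φ=0.0°): x'=0.0532, y'=-0.0473
  A cos θ + B sin θ = C:  0.1068·cos θ + -0.4562·sin θ = -0.2809
  √(A²+B²)=0.4685;  θ1 = -1.3408+2.2136 ≈ 0.8728
arm 2 (φ=120.0°): x'=-0.0676, y'=-0.0224
  A cos θ + B sin θ = C:  0.2276·cos θ + -0.4562·sin θ = -0.4097
  γ=atan2(-0.4562,0.2276)=-1.1081;  ψ=arccos(-0.8036)=2.5041;  θ2=γ+ψ≈1.3960
φ3=240.0° → target in arm frame (0.0144, 0.0697)
  A cos θ + B sin θ = C:  0.1456·cos θ + -0.4562·sin θ = -0.3223
  γ=atan2(-0.4562,0.1456)=-1.2618;  ψ=arccos(-0.6730)=2.3091;  θ3=γ+ψ≈1.0473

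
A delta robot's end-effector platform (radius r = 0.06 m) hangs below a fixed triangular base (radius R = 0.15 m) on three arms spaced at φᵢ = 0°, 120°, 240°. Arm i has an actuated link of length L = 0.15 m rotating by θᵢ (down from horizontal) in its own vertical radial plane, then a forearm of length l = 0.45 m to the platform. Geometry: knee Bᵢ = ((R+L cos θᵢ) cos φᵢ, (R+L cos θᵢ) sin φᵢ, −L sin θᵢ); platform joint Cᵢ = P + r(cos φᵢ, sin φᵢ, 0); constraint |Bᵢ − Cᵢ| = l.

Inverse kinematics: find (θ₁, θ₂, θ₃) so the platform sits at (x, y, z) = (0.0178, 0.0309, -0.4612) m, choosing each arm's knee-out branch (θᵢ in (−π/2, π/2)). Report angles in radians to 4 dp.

θ₁ = 0.4366, θ₂ = 0.4364, θ₃ = 0.6110

φ1=0.0° → target in arm frame (0.0178, 0.0309)
  e−x'=0.0722;  (l²−L²−(e−x')²−y'²−z²)/2L = -0.1296
  γ=atan2(-0.4612,0.0722)=-1.4155;  ψ=arccos(-0.2776)=1.8521;  θ1=γ+ψ≈0.4366
rotate P by −φ2: (0.0179, -0.0309, -0.4612)
  A cos θ + B sin θ = C:  0.0721·cos θ + -0.4612·sin θ = -0.1295
  √(A²+B²)=0.4668;  θ2 = -1.4156+1.8520 ≈ 0.4364
rotate P by −φ3: (-0.0357, 0.0000, -0.4612)
  A=0.1257, B=-0.4612, C=(l²−L²−A²−y'²−z²)/(2L)=-0.1617
  θ3 = atan2(B,A) + arccos(C/0.4780) = 0.6110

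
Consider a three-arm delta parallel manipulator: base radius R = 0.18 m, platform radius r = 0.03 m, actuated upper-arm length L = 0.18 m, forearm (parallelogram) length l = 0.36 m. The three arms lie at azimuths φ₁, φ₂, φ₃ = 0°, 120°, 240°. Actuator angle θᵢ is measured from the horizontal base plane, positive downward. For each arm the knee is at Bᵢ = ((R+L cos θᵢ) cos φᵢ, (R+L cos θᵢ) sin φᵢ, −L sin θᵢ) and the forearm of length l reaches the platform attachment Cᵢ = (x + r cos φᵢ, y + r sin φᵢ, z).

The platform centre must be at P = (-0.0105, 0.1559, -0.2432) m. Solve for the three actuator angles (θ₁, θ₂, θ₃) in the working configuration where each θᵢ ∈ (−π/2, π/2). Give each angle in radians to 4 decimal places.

rotate P by −φ1: (-0.0105, 0.1559, -0.2432)
  A=0.1605, B=-0.2432, C=(l²−L²−A²−y'²−z²)/(2L)=-0.0334
  θ1 = atan2(B,A) + arccos(C/0.2914) = 0.6981
rotate P by −φ2: (0.1403, -0.0689, -0.2432)
  e−x'=0.0097;  (l²−L²−(e−x')²−y'²−z²)/2L = 0.0923
  √(A²+B²)=0.2434;  θ2 = -1.5308+1.1820 ≈ -0.3488
φ3=240.0° → target in arm frame (-0.1298, -0.0870)
  e−x'=0.2798;  (l²−L²−(e−x')²−y'²−z²)/2L = -0.1328
  γ=atan2(-0.2432,0.2798)=-0.7156;  ψ=arccos(-0.3581)=1.9370;  θ3=γ+ψ≈1.2214

θ₁ = 0.6981, θ₂ = -0.3488, θ₃ = 1.2214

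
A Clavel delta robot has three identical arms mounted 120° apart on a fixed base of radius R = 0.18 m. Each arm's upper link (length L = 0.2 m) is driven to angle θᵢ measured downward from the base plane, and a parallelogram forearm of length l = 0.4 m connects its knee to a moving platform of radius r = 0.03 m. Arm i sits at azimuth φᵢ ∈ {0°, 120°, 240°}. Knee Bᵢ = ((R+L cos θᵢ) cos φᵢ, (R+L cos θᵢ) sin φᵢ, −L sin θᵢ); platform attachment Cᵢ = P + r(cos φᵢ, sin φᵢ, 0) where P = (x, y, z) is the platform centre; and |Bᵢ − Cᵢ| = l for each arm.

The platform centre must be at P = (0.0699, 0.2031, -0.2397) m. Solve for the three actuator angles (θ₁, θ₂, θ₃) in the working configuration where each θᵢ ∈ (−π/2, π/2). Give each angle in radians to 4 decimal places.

φ1=0.0° → target in arm frame (0.0699, 0.2031)
  e−x'=0.0801;  (l²−L²−(e−x')²−y'²−z²)/2L = 0.0372
  θ1 = atan2(B,A) + arccos(C/0.2527) = 0.1748
φ2=120.0° → target in arm frame (0.1409, -0.1621)
  e−x'=0.0091;  (l²−L²−(e−x')²−y'²−z²)/2L = 0.0905
  γ=atan2(-0.2397,0.0091)=-1.5330;  ψ=arccos(0.3772)=1.1840;  θ2=γ+ψ≈-0.3490
φ3=240.0° → target in arm frame (-0.2108, -0.0410)
  A cos θ + B sin θ = C:  0.3608·cos θ + -0.2397·sin θ = -0.1734
  γ=atan2(-0.2397,0.3608)=-0.5864;  ψ=arccos(-0.4002)=1.9825;  θ3=γ+ψ≈1.3962

θ₁ = 0.1748, θ₂ = -0.3490, θ₃ = 1.3962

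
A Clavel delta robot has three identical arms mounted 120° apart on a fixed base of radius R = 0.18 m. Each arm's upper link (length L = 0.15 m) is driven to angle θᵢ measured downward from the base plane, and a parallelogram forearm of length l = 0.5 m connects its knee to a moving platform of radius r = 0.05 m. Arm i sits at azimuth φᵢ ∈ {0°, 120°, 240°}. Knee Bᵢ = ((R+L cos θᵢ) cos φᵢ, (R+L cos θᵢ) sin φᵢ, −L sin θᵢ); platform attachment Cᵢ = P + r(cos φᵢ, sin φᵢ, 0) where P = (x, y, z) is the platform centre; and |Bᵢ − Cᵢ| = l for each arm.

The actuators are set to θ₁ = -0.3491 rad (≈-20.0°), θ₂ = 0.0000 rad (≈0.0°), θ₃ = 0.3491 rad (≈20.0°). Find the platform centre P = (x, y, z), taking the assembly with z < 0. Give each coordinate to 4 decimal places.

(0.0756, 0.0469, -0.4065)

S1 = (0.2710·cos0.0°, 0.2710·sin0.0°, 0.0513) = (0.2710, 0.0000, 0.0513)
φ2=120.0°: virtual centre (-0.1400, 0.2425, 0.0000), radius l
S3 = (0.2710·cos240.0°, 0.2710·sin240.0°, -0.0513) = (-0.1355, -0.2347, -0.0513)
|S₂|²−|S₁|² = 0.0024;  |S₃|²−|S₁|² = 0.0000
[-0.8219 0.4850 -0.1026]·P = 0.0024;  [-0.8129 -0.4693 -0.2052]·P = 0.0000
Cramer: x(z) = -0.0014-0.1894z;  y(z) = 0.0025-0.1093z
sphere 1 gives Az²+Bz+C=0 with A=1.0478, B=0.0000, C=-0.1732;  B²−4AC=0.7258;  roots -0.4065, 0.4065;  negative root z = -0.4065
x = 0.0756, y = 0.0469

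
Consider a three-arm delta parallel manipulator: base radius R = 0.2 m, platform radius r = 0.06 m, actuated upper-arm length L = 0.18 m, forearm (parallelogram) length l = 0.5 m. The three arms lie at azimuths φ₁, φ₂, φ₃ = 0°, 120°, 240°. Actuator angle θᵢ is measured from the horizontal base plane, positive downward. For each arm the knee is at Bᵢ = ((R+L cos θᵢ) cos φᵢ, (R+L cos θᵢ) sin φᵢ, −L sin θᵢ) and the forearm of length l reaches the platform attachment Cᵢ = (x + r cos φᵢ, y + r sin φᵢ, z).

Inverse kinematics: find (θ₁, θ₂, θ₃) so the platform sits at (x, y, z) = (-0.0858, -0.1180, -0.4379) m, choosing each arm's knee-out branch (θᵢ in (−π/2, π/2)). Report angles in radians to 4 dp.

θ₁ = 0.6982, θ₂ = 0.6108, θ₃ = -0.1746

rotate P by −φ1: (-0.0858, -0.1180, -0.4379)
  A=0.2258, B=-0.4379, C=(l²−L²−A²−y'²−z²)/(2L)=-0.1085
  θ1 = atan2(B,A) + arccos(C/0.4927) = 0.6982
arm 2 (φ=120.0°): x'=-0.0593, y'=0.1333
  A=0.1993, B=-0.4379, C=(l²−L²−A²−y'²−z²)/(2L)=-0.0879
  γ=atan2(-0.4379,0.1993)=-1.1437;  ψ=arccos(-0.1827)=1.7545;  θ2=γ+ψ≈0.6108
arm 3 (φ=240.0°): x'=0.1451, y'=-0.0153
  e−x'=-0.0051;  (l²−L²−(e−x')²−y'²−z²)/2L = 0.0711
  √(A²+B²)=0.4379;  θ3 = -1.5824+1.4078 ≈ -0.1746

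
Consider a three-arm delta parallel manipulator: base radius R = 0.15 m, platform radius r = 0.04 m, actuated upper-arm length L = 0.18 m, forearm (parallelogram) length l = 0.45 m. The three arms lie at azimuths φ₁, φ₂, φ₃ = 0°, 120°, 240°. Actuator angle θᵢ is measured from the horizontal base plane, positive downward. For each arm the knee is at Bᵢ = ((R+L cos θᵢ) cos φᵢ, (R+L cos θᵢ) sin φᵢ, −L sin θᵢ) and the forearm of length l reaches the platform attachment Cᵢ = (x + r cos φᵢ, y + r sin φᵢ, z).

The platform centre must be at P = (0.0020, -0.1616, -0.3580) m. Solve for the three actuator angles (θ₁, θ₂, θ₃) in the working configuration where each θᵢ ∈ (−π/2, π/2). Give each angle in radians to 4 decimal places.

arm 1 (φ=0.0°): x'=0.0020, y'=-0.1616
  A=0.1080, B=-0.3580, C=(l²−L²−A²−y'²−z²)/(2L)=0.0115
  θ1 = atan2(B,A) + arccos(C/0.3739) = 0.2621
rotate P by −φ2: (-0.1409, 0.0791, -0.3580)
  e−x'=0.2509;  (l²−L²−(e−x')²−y'²−z²)/2L = -0.0758
  γ=atan2(-0.3580,0.2509)=-0.9594;  ψ=arccos(-0.1734)=1.7451;  θ2=γ+ψ≈0.7857
φ3=240.0° → target in arm frame (0.1389, 0.0825)
  A cos θ + B sin θ = C:  -0.0289·cos θ + -0.3580·sin θ = 0.0952
  γ=atan2(-0.3580,-0.0289)=-1.6515;  ψ=arccos(0.2652)=1.3024;  θ3=γ+ψ≈-0.3491

θ₁ = 0.2621, θ₂ = 0.7857, θ₃ = -0.3491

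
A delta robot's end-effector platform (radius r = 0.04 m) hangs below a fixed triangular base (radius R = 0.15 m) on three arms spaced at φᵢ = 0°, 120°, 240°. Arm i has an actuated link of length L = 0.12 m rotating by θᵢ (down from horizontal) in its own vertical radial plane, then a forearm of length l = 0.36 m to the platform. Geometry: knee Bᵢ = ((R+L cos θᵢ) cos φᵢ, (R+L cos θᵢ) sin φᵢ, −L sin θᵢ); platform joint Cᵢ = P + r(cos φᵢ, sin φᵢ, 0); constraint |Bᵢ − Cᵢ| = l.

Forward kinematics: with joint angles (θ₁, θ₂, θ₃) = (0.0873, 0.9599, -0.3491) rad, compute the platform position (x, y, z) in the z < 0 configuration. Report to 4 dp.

arm 1 at φ=0.0°: e+L cos θ1 = 0.2295;  S1 = (0.2295, 0.0000, -0.0105)
φ2=120.0°: virtual centre (-0.0894, 0.1549, -0.0983), radius l
arm 3 at φ=240.0°: e+L cos θ3 = 0.2228;  S3 = (-0.1114, -0.1929, 0.0410)
|S₂|²−|S₁|² = -0.0112;  |S₃|²−|S₁|² = -0.0015
linear system: -0.6379x+0.3097y = -0.0112−-0.1757z; -0.6818x+-0.3858y = -0.0015−0.1030z
Cramer: x(z) = 0.0104-0.0784z;  y(z) = -0.0146+0.4056z
sphere 1 gives Az²+Bz+C=0 with A=1.1707, B=0.0435, C=-0.0813;  B²−4AC=0.3824;  roots -0.2827, 0.2456;  negative root z = -0.2827
x = 0.0326, y = -0.1292

(0.0326, -0.1292, -0.2827)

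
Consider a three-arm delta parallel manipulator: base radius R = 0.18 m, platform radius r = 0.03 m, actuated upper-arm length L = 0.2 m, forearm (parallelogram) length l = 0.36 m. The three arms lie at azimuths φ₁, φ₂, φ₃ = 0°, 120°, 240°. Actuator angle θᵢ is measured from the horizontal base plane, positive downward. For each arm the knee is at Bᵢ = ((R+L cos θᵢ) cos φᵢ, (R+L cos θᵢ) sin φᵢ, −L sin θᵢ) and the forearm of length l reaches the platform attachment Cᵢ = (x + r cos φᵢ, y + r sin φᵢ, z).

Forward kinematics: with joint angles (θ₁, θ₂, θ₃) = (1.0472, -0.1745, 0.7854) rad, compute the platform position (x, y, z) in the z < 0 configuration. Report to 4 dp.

(-0.0917, 0.0883, -0.2444)

arm 1 at φ=0.0°: (R−r)+L cos θ1 = 0.2500;  O1 = (0.2500, 0.0000, -0.1732)
φ2=120.0°: virtual centre (-0.1735, 0.3005, 0.0347), radius l
O3 = (0.2914·cos240.0°, 0.2914·sin240.0°, -0.1414) = (-0.1457, -0.2524, -0.1414)
eliminate P² terms by subtracting sphere 1 from 2 and 3
plane₁₂: -0.8470x+0.6010y+0.4159z = 0.0291
det = 0.9031;  x = -0.0245+0.2747z,  y = 0.0138+-0.3048z
sphere 1 gives Az²+Bz+C=0 with A=1.1684, B=0.1871, C=-0.0240;  B²−4AC=0.1474;  roots -0.2444, 0.0842;  negative root z = -0.2444
x = -0.0917, y = 0.0883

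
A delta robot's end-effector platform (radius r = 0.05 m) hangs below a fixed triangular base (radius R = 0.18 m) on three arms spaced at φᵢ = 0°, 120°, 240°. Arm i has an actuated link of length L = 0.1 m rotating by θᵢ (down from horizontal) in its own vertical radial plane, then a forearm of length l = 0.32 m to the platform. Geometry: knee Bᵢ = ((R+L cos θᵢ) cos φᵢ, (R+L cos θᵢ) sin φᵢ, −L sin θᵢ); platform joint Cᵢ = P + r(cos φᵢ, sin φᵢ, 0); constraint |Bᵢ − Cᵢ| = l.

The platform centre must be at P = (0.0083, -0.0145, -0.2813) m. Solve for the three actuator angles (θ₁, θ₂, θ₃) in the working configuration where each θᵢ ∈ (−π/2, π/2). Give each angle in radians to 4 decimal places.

arm 1 (φ=0.0°): x'=0.0083, y'=-0.0145
  e−x'=0.1217;  (l²−L²−(e−x')²−y'²−z²)/2L = -0.0088
  γ=atan2(-0.2813,0.1217)=-1.1625;  ψ=arccos(-0.0286)=1.5994;  θ1=γ+ψ≈0.4369
arm 2 (φ=120.0°): x'=-0.0167, y'=0.0001
  A cos θ + B sin θ = C:  0.1467·cos θ + -0.2813·sin θ = -0.0413
  √(A²+B²)=0.3173;  θ2 = -1.0901+1.7012 ≈ 0.6112
φ3=240.0° → target in arm frame (0.0084, 0.0144)
  e−x'=0.1216;  (l²−L²−(e−x')²−y'²−z²)/2L = -0.0086
  √(A²+B²)=0.3065;  θ3 = -1.1628+1.5989 ≈ 0.4361

θ₁ = 0.4369, θ₂ = 0.6112, θ₃ = 0.4361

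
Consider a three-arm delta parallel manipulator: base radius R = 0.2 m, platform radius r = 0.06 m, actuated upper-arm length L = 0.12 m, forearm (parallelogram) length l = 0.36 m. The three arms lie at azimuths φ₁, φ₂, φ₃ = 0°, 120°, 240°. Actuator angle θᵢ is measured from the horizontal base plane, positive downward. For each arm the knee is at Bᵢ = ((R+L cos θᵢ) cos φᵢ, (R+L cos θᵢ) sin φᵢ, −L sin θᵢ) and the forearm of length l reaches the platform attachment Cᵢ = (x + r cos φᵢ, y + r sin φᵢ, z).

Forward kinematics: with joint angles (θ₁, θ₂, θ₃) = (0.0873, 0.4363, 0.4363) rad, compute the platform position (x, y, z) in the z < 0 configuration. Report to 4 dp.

arm 1 at φ=0.0°: (R−r)+L cos θ1 = 0.2595;  O1 = (0.2595, 0.0000, -0.0105)
O2 = (0.2488·cos120.0°, 0.2488·sin120.0°, -0.0507) = (-0.1244, 0.2154, -0.0507)
φ3=240.0°: virtual centre (-0.1244, -0.2154, -0.0507), radius l
eliminate P² terms by subtracting sphere 1 from 2 and 3
linear system: -0.7678x+0.4309y = -0.0030−-0.0805z; -0.7678x+-0.4309y = -0.0030−-0.0805z
det = 0.6617;  x = 0.0039+-0.1048z,  y = 0.0000+0.0000z
quadratic in z: (1.0110)z²+(0.0745)z+(-0.0642)=0, √Δ=0.5148 → z ∈ {-0.2914, 0.2177}; z = -0.2914 (taking z<0)
x = 0.0345, y = 0.0000

(0.0345, 0.0000, -0.2914)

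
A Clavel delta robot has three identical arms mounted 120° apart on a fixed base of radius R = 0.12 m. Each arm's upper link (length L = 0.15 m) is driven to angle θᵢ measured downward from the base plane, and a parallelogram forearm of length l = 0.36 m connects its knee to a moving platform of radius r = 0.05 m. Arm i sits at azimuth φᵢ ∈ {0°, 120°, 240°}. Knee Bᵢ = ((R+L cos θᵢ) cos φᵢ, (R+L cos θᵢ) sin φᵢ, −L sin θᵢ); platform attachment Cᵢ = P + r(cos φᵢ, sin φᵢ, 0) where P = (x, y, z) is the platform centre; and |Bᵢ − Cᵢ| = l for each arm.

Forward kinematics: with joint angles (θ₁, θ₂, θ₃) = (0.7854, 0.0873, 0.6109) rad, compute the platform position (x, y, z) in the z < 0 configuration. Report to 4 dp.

(-0.0758, 0.0744, -0.3523)

arm 1 at φ=0.0°: e+L cos θ1 = 0.1761;  O1 = (0.1761, 0.0000, -0.1061)
O2 = (0.2194·cos120.0°, 0.2194·sin120.0°, -0.0131) = (-0.1097, 0.1900, -0.0131)
O3 = (0.1929·cos240.0°, 0.1929·sin240.0°, -0.0860) = (-0.0964, -0.1670, -0.0860)
subtract pairs → two planes through P
plane₁₂: -0.5716x+0.3801y+0.1860z = 0.0061
Cramer: x(z) = -0.0073+0.1943z;  y(z) = 0.0049-0.1971z
into |P−O₁|² = l²: 1.0766z² + 0.1389z + -0.0847 = 0;  Δ = 0.3840;  z = -0.3523 or 0.2233 → z<0 root = -0.3523
x = -0.0758, y = 0.0744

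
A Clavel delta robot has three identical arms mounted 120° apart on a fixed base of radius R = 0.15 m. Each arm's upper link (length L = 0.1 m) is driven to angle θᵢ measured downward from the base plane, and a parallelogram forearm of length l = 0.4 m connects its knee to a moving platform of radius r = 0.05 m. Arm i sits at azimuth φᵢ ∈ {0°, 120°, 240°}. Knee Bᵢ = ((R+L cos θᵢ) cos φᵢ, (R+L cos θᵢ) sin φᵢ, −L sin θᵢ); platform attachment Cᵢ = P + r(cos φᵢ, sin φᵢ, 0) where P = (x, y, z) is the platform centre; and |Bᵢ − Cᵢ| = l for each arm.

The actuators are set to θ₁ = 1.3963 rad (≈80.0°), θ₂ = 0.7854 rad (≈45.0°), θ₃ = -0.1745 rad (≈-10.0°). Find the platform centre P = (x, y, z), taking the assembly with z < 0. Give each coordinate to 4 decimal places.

(-0.1539, -0.1048, -0.3732)

arm 1 at φ=0.0°: ρ1 = 0.1174;  centre 1 = (0.1174, 0.0000, -0.0985)
arm 2 at φ=120.0°: ρ2 = 0.1707;  centre 2 = (-0.0854, 0.1478, -0.0707)
arm 3 at φ=240.0°: ρ3 = 0.1985;  centre 3 = (-0.0992, -0.1719, 0.0174)
eliminate P² terms by subtracting sphere 1 from 2 and 3
linear system: -0.4054x+0.2957y = 0.0107−0.0555z; -0.4332x+-0.3438y = 0.0162−0.2317z
Cramer: x(z) = -0.0316+0.3275z;  y(z) = -0.0073+0.2612z
quadratic in z: (1.1755)z²+(0.0955)z+(-0.1280)=0, √Δ=0.7818 → z ∈ {-0.3732, 0.2919}; z = -0.3732 (taking z<0)
x = -0.1539, y = -0.1048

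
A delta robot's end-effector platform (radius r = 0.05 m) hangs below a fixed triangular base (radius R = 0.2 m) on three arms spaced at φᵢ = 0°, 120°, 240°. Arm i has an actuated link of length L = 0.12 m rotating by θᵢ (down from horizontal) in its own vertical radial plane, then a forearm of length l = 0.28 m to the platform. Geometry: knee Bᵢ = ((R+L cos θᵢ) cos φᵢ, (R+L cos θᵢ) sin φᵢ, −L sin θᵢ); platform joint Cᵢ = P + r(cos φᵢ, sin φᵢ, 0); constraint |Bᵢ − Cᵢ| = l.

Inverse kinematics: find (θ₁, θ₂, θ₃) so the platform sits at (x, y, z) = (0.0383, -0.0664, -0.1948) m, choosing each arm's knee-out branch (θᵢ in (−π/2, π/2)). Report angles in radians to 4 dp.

θ₁ = 0.3497, θ₂ = 1.2216, θ₃ = 0.3492

rotate P by −φ1: (0.0383, -0.0664, -0.1948)
  A=0.1117, B=-0.1948, C=(l²−L²−A²−y'²−z²)/(2L)=0.0382
  θ1 = atan2(B,A) + arccos(C/0.2246) = 0.3497
arm 2 (φ=120.0°): x'=-0.0767, y'=0.0000
  A=0.2267, B=-0.1948, C=(l²−L²−A²−y'²−z²)/(2L)=-0.1055
  γ=atan2(-0.1948,0.2267)=-0.7100;  ψ=arccos(-0.3530)=1.9316;  θ2=γ+ψ≈1.2216
rotate P by −φ3: (0.0384, 0.0664, -0.1948)
  A=0.1116, B=-0.1948, C=(l²−L²−A²−y'²−z²)/(2L)=0.0383
  θ3 = atan2(B,A) + arccos(C/0.2245) = 0.3492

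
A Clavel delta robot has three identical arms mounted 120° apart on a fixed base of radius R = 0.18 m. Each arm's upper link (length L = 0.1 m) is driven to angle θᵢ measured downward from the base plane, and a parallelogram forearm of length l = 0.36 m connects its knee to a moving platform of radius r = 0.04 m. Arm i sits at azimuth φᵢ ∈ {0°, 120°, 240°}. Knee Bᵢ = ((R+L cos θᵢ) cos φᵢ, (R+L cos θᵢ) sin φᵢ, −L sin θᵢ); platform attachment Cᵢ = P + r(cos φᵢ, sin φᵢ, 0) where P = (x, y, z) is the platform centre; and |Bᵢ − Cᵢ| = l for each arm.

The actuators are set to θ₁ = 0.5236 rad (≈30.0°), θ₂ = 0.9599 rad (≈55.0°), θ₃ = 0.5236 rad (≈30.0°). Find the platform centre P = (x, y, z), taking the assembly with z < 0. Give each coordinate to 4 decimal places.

(0.0243, -0.0421, -0.3448)

arm 1 at φ=0.0°: e+L cos θ1 = 0.2266;  O1 = (0.2266, 0.0000, -0.0500)
arm 2 at φ=120.0°: e+L cos θ2 = 0.1974;  O2 = (-0.0987, 0.1709, -0.0819)
φ3=240.0°: virtual centre (-0.1133, -0.1962, -0.0500), radius l
|O₂|²−|O₁|² = -0.0082;  |O₃|²−|O₁|² = 0.0000
[-0.6506 0.3418 -0.0638]·P = -0.0082;  [-0.6798 -0.3925 0.0000]·P = 0.0000
Cramer: x(z) = 0.0066-0.0514z;  y(z) = -0.0114+0.0890z
into |P−O₁|² = l²: 1.0106z² + 0.1206z + -0.0786 = 0;  Δ = 0.3321;  z = -0.3448 or 0.2255 → z<0 root = -0.3448
x = 0.0243, y = -0.0421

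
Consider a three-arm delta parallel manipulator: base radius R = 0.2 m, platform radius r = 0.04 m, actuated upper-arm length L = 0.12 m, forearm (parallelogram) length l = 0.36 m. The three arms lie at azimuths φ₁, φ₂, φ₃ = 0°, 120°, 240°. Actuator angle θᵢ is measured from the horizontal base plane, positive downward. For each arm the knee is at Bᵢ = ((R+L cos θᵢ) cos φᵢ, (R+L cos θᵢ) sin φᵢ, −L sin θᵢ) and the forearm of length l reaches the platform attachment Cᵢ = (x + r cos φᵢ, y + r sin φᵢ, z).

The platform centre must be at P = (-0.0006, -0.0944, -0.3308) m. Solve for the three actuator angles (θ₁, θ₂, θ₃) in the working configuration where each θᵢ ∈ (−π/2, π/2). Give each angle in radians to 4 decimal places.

rotate P by −φ1: (-0.0006, -0.0944, -0.3308)
  e−x'=0.1606;  (l²−L²−(e−x')²−y'²−z²)/2L = -0.1206
  θ1 = atan2(B,A) + arccos(C/0.3677) = 0.7860
φ2=120.0° → target in arm frame (-0.0815, 0.0477)
  e−x'=0.2415;  (l²−L²−(e−x')²−y'²−z²)/2L = -0.2284
  γ=atan2(-0.3308,0.2415)=-0.9403;  ψ=arccos(-0.5576)=2.1623;  θ2=γ+ψ≈1.2220
φ3=240.0° → target in arm frame (0.0821, 0.0467)
  e−x'=0.0779;  (l²−L²−(e−x')²−y'²−z²)/2L = -0.0103
  γ=atan2(-0.3308,0.0779)=-1.3394;  ψ=arccos(-0.0304)=1.6012;  θ3=γ+ψ≈0.2619

θ₁ = 0.7860, θ₂ = 1.2220, θ₃ = 0.2619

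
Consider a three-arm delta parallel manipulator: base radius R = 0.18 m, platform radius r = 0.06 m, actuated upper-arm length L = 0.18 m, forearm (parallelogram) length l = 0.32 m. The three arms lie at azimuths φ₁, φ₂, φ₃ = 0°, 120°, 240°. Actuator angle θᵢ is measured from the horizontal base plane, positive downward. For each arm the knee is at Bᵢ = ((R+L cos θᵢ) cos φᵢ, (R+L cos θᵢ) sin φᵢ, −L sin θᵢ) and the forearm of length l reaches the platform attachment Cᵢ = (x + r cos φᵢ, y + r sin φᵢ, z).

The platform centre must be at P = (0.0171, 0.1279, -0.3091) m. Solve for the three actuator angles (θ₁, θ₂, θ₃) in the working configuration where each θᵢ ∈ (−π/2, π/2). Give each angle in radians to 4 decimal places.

φ1=0.0° → target in arm frame (0.0171, 0.1279)
  e−x'=0.1029;  (l²−L²−(e−x')²−y'²−z²)/2L = -0.1458
  √(A²+B²)=0.3258;  θ1 = -1.2494+2.0348 ≈ 0.7854
φ2=120.0° → target in arm frame (0.1022, -0.0788)
  A=0.0178, B=-0.3091, C=(l²−L²−A²−y'²−z²)/(2L)=-0.0891
  γ=atan2(-0.3091,0.0178)=-1.5133;  ψ=arccos(-0.2877)=1.8626;  θ2=γ+ψ≈0.3493
rotate P by −φ3: (-0.1193, -0.0491, -0.3091)
  A=0.2393, B=-0.3091, C=(l²−L²−A²−y'²−z²)/(2L)=-0.2367
  γ=atan2(-0.3091,0.2393)=-0.9120;  ψ=arccos(-0.6056)=2.2213;  θ3=γ+ψ≈1.3094

θ₁ = 0.7854, θ₂ = 0.3493, θ₃ = 1.3094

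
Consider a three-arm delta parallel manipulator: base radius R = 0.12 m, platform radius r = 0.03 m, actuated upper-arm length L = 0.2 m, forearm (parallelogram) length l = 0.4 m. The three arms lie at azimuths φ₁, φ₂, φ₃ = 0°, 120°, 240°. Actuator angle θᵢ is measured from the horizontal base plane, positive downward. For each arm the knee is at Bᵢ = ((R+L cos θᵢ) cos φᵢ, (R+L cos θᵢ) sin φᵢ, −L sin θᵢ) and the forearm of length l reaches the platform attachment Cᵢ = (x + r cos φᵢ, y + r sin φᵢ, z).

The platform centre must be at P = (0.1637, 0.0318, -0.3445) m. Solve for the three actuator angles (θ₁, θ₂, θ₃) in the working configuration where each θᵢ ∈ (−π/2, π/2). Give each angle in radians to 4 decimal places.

θ₁ = -0.1744, θ₂ = 0.6982, θ₃ = 0.8726

rotate P by −φ1: (0.1637, 0.0318, -0.3445)
  e−x'=-0.0737;  (l²−L²−(e−x')²−y'²−z²)/2L = -0.0128
  √(A²+B²)=0.3523;  θ1 = -1.7816+1.6072 ≈ -0.1744
rotate P by −φ2: (-0.0543, -0.1577, -0.3445)
  e−x'=0.1443;  (l²−L²−(e−x')²−y'²−z²)/2L = -0.1109
  θ2 = atan2(B,A) + arccos(C/0.3735) = 0.6982
rotate P by −φ3: (-0.1094, 0.1259, -0.3445)
  e−x'=0.1994;  (l²−L²−(e−x')²−y'²−z²)/2L = -0.1357
  θ3 = atan2(B,A) + arccos(C/0.3980) = 0.8726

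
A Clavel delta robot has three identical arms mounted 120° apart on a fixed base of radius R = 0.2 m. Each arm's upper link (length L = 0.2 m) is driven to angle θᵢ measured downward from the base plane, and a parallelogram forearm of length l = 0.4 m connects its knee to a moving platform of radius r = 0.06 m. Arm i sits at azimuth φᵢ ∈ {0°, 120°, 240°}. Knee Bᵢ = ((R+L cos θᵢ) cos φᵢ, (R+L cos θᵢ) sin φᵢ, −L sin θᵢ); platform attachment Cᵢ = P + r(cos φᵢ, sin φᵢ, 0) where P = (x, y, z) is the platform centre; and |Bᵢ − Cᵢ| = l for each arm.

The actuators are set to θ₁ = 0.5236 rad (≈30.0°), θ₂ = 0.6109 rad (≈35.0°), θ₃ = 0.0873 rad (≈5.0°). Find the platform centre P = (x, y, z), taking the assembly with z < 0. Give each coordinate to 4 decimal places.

(-0.0225, -0.0621, -0.3084)

arm 1 at φ=0.0°: e+L cos θ1 = 0.3132;  O1 = (0.3132, 0.0000, -0.1000)
O2 = (0.3038·cos120.0°, 0.3038·sin120.0°, -0.1147) = (-0.1519, 0.2631, -0.1147)
φ3=240.0°: virtual centre (-0.1696, -0.2938, -0.0174), radius l
|O₂|²−|O₁|² = -0.0026;  |O₃|²−|O₁|² = 0.0073
plane₁₂: -0.9302x+0.5262y+-0.0294z = -0.0026
Cramer: x(z) = -0.0022+0.0660z;  y(z) = -0.0088+0.1726z
sphere 1 gives Az²+Bz+C=0 with A=1.0341, B=0.1553, C=-0.0505;  B²−4AC=0.2329;  roots -0.3084, 0.1582;  negative root z = -0.3084
x = -0.0225, y = -0.0621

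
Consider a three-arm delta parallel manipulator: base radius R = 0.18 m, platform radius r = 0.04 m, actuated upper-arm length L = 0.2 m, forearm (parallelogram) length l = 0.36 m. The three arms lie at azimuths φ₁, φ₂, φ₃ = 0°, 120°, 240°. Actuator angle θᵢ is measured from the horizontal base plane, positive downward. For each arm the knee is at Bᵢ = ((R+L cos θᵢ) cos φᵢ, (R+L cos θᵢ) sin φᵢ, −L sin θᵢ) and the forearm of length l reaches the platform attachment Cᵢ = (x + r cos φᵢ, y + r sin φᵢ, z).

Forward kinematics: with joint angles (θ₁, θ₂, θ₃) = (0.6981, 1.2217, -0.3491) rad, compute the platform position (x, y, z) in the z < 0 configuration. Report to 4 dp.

(-0.0096, -0.1638, -0.2338)

centre 1 = (0.2932·cos0.0°, 0.2932·sin0.0°, -0.1286) = (0.2932, 0.0000, -0.1286)
centre 2 = (0.2084·cos120.0°, 0.2084·sin120.0°, -0.1879) = (-0.1042, 0.1805, -0.1879)
arm 3 at φ=240.0°: e+L cos θ3 = 0.3279;  centre 3 = (-0.1640, -0.2840, 0.0684)
subtract pairs → two planes through P
linear system: -0.7948x+0.3610y = -0.0237−-0.1188z; -0.9144x+-0.5680y = 0.0097−0.3939z
det = 0.7815;  x = 0.0128+0.0956z,  y = -0.0377+0.5396z
sphere 1 gives Az²+Bz+C=0 with A=1.3003, B=0.1628, C=-0.0330;  B²−4AC=0.1982;  roots -0.2338, 0.1086;  negative root z = -0.2338
x = -0.0096, y = -0.1638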